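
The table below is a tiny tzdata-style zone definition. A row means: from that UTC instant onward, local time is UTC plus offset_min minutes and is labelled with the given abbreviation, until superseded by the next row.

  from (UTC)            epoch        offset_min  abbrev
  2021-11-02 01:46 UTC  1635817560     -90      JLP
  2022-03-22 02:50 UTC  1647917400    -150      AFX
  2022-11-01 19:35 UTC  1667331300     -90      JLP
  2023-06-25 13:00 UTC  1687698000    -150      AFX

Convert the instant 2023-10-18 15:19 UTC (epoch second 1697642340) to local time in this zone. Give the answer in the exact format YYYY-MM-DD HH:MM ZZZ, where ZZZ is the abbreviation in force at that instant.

Query: 2023-10-18 15:19 UTC
Rule 4/4 (AFX, -02:30): 2023-06-25 13:00 UTC ≤ query < +∞
15·60 + 19 - 150 = 769 min
769 = 0·1440 + 769; 769 = 12·60 + 49 → 12:49, same day
→ 2023-10-18 12:49 AFX

2023-10-18 12:49 AFX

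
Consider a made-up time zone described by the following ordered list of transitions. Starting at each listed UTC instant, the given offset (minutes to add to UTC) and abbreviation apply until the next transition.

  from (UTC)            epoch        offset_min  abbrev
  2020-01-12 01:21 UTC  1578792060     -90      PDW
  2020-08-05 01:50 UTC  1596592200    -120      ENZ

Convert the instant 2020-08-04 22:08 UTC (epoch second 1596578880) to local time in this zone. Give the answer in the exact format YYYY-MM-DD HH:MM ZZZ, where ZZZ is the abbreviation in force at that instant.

2020-08-04 20:38 PDW

Query: 2020-08-04 22:08 UTC
Rule 1/2 (PDW, -01:30): 2020-01-12 01:21 UTC ≤ query < 2020-08-05 01:50 UTC
22·60 + 8 - 90 = 1238 min
1238 = 0·1440 + 1238; 1238 = 20·60 + 38 → 20:38, same day
→ 2020-08-04 20:38 PDW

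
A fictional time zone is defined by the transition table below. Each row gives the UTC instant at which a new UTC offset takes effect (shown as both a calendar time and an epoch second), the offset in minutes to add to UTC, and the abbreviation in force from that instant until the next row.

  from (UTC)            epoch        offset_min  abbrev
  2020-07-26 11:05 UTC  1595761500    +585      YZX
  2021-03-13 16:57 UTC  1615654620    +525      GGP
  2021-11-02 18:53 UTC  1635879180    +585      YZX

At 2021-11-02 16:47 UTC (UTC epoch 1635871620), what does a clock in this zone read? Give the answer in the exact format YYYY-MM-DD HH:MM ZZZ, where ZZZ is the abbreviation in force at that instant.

Query: 2021-11-02 16:47 UTC
Rule 2/3 (GGP, +08:45): 2021-03-13 16:57 UTC ≤ query < 2021-11-02 18:53 UTC
16·60 + 47 + 525 = 1532 min
1532 = 1·1440 + 92; 92 = 1·60 + 32 → 01:32, 2021-11-02 + 1 day = 2021-11-03
→ 2021-11-03 01:32 GGP

2021-11-03 01:32 GGP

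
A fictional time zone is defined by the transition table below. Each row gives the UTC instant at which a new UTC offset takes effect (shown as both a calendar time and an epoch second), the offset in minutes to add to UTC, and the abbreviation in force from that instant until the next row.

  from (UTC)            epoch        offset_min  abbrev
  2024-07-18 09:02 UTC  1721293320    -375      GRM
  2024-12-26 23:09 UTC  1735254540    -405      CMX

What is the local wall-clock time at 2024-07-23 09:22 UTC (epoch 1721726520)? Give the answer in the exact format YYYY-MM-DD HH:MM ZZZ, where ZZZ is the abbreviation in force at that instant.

2024-07-23 03:07 GRM

Query: 2024-07-23 09:22 UTC
Rule 1/2 (GRM, -06:15): 2024-07-18 09:02 UTC ≤ query < 2024-12-26 23:09 UTC
9·60 + 22 - 375 = 187 min
187 = 0·1440 + 187; 187 = 3·60 + 7 → 03:07, same day
→ 2024-07-23 03:07 GRM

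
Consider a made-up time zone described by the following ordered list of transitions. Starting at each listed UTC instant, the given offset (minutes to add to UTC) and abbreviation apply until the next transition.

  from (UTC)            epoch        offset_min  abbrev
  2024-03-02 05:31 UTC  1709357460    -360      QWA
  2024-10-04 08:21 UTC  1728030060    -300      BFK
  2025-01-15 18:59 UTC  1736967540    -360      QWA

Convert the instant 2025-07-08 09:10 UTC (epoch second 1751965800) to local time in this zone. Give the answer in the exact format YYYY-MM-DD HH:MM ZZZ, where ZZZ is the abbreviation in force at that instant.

2025-07-08 03:10 QWA

Query: 2025-07-08 09:10 UTC
Rule 3/3 (QWA, -06:00): 2025-01-15 18:59 UTC ≤ query < +∞
9·60 + 10 - 360 = 190 min
190 = 0·1440 + 190; 190 = 3·60 + 10 → 03:10, same day
→ 2025-07-08 03:10 QWA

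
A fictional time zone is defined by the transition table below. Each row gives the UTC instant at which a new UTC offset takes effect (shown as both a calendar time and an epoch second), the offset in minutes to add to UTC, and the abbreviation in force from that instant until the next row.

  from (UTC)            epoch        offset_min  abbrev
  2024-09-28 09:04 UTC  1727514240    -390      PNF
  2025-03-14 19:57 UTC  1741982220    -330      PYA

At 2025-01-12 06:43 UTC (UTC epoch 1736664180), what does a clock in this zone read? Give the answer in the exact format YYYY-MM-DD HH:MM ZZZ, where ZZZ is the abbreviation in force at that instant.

Query: 2025-01-12 06:43 UTC
Rule 1/2 (PNF, -06:30): 2024-09-28 09:04 UTC ≤ query < 2025-03-14 19:57 UTC
6·60 + 43 - 390 = 13 min
13 = 0·1440 + 13; 13 = 0·60 + 13 → 00:13, same day
→ 2025-01-12 00:13 PNF

2025-01-12 00:13 PNF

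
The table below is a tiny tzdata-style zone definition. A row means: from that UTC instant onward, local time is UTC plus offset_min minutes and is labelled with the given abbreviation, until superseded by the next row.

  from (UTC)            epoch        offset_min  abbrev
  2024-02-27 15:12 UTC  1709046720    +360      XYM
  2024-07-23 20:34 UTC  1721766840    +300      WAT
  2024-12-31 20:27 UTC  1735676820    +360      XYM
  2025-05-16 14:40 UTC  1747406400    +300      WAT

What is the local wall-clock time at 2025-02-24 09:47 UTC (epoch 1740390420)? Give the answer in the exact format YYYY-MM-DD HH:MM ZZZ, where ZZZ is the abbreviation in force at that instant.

2025-02-24 15:47 XYM

Query: 2025-02-24 09:47 UTC
Rule 3/4 (XYM, +06:00): 2024-12-31 20:27 UTC ≤ query < 2025-05-16 14:40 UTC
9·60 + 47 + 360 = 947 min
947 = 0·1440 + 947; 947 = 15·60 + 47 → 15:47, same day
→ 2025-02-24 15:47 XYM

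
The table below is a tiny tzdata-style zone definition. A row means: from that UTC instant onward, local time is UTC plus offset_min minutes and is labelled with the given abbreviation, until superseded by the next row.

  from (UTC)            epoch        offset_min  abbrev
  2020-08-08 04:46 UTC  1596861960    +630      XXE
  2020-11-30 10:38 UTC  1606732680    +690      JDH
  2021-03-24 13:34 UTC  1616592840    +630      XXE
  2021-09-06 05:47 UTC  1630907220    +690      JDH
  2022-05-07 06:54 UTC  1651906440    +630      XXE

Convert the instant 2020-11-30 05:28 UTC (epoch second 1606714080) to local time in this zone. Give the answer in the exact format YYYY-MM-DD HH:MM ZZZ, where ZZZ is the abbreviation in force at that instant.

Query: 2020-11-30 05:28 UTC
Rule 1/5 (XXE, +10:30): 2020-08-08 04:46 UTC ≤ query < 2020-11-30 10:38 UTC
5·60 + 28 + 630 = 958 min
958 = 0·1440 + 958; 958 = 15·60 + 58 → 15:58, same day
→ 2020-11-30 15:58 XXE

2020-11-30 15:58 XXE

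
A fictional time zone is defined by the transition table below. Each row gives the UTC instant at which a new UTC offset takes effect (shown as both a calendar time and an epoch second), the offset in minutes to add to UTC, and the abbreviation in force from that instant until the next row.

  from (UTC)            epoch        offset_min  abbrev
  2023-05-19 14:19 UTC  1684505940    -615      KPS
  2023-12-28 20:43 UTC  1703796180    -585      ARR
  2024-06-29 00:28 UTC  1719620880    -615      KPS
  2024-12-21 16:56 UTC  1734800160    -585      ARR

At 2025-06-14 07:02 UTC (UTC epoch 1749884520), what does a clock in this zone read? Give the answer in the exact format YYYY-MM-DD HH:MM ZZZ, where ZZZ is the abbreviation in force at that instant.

Query: 2025-06-14 07:02 UTC
Rule 4/4 (ARR, -09:45): 2024-12-21 16:56 UTC ≤ query < +∞
7·60 + 2 - 585 = -163 min
-163 = -1·1440 + 1277; 1277 = 21·60 + 17 → 21:17, 2025-06-14 - 1 day = 2025-06-13
→ 2025-06-13 21:17 ARR

2025-06-13 21:17 ARR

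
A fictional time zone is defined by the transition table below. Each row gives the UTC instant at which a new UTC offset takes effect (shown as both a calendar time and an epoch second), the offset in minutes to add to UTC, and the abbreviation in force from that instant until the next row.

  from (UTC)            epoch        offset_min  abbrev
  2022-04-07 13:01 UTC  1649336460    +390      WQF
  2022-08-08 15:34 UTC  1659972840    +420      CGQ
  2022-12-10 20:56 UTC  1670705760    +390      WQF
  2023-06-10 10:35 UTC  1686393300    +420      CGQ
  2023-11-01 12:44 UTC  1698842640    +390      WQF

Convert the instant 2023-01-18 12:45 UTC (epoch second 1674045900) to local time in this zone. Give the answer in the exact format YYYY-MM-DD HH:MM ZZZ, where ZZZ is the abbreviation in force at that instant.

Query: 2023-01-18 12:45 UTC
Rule 3/5 (WQF, +06:30): 2022-12-10 20:56 UTC ≤ query < 2023-06-10 10:35 UTC
12·60 + 45 + 390 = 1155 min
1155 = 0·1440 + 1155; 1155 = 19·60 + 15 → 19:15, same day
→ 2023-01-18 19:15 WQF

2023-01-18 19:15 WQF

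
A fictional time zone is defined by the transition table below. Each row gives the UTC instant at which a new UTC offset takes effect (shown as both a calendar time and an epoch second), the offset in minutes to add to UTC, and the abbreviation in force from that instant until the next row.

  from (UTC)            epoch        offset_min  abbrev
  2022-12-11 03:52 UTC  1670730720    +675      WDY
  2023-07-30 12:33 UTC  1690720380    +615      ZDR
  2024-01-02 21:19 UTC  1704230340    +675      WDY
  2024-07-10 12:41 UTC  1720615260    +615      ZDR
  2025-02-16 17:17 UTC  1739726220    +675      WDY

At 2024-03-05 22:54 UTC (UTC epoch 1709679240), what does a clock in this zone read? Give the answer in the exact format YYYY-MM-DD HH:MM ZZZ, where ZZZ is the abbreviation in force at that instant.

Query: 2024-03-05 22:54 UTC
Rule 3/5 (WDY, +11:15): 2024-01-02 21:19 UTC ≤ query < 2024-07-10 12:41 UTC
22·60 + 54 + 675 = 2049 min
2049 = 1·1440 + 609; 609 = 10·60 + 9 → 10:09, 2024-03-05 + 1 day = 2024-03-06
→ 2024-03-06 10:09 WDY

2024-03-06 10:09 WDY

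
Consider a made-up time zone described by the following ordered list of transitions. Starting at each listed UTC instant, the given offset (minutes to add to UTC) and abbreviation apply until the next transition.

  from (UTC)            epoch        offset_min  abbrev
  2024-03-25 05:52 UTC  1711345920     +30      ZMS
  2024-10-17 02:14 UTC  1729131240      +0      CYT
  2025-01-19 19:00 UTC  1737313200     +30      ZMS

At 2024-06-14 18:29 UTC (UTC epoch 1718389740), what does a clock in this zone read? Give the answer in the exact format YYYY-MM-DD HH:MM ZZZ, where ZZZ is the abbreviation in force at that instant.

Query: 2024-06-14 18:29 UTC
Rule 1/3 (ZMS, +00:30): 2024-03-25 05:52 UTC ≤ query < 2024-10-17 02:14 UTC
18·60 + 29 + 30 = 1139 min
1139 = 0·1440 + 1139; 1139 = 18·60 + 59 → 18:59, same day
→ 2024-06-14 18:59 ZMS

2024-06-14 18:59 ZMS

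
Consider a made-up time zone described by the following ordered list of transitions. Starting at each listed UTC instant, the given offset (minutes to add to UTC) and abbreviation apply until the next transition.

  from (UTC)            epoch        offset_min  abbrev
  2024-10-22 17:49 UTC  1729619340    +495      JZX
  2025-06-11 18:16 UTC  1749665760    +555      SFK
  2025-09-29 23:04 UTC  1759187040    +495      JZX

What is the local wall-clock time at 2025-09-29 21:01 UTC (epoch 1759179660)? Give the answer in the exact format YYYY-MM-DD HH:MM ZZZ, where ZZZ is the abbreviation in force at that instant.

2025-09-30 06:16 SFK

Query: 2025-09-29 21:01 UTC
Rule 2/3 (SFK, +09:15): 2025-06-11 18:16 UTC ≤ query < 2025-09-29 23:04 UTC
21·60 + 1 + 555 = 1816 min
1816 = 1·1440 + 376; 376 = 6·60 + 16 → 06:16, 2025-09-29 + 1 day = 2025-09-30
→ 2025-09-30 06:16 SFK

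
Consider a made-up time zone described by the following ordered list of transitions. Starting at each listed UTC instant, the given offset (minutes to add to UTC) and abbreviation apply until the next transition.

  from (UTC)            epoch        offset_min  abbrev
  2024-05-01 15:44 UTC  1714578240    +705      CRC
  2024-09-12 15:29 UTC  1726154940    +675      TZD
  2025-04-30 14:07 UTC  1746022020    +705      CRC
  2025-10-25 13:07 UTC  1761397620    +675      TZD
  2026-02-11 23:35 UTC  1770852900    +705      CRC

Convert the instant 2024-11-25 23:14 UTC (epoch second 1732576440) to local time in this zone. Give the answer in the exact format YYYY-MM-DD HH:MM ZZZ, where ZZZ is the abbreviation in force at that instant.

Query: 2024-11-25 23:14 UTC
Rule 2/5 (TZD, +11:15): 2024-09-12 15:29 UTC ≤ query < 2025-04-30 14:07 UTC
23·60 + 14 + 675 = 2069 min
2069 = 1·1440 + 629; 629 = 10·60 + 29 → 10:29, 2024-11-25 + 1 day = 2024-11-26
→ 2024-11-26 10:29 TZD

2024-11-26 10:29 TZD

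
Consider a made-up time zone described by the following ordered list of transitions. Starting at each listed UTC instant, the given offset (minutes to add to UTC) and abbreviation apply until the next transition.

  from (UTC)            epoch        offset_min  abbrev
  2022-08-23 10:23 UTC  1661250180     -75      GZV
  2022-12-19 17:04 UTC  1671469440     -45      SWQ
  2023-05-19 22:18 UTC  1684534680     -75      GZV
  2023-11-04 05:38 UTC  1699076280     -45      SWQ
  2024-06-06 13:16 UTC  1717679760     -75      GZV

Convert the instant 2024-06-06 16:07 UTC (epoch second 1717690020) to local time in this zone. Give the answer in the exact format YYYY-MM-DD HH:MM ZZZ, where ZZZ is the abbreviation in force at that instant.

Query: 2024-06-06 16:07 UTC
Rule 5/5 (GZV, -01:15): 2024-06-06 13:16 UTC ≤ query < +∞
16·60 + 7 - 75 = 892 min
892 = 0·1440 + 892; 892 = 14·60 + 52 → 14:52, same day
→ 2024-06-06 14:52 GZV

2024-06-06 14:52 GZV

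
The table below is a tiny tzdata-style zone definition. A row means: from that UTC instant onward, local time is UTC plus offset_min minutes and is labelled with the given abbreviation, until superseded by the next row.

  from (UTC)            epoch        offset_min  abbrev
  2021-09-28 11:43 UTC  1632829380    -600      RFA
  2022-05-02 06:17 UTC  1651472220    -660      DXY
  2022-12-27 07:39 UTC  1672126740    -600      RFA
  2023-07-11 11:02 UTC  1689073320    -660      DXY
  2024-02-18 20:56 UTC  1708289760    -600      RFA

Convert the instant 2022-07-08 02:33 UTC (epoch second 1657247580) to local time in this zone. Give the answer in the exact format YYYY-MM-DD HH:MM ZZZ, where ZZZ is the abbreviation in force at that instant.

Query: 2022-07-08 02:33 UTC
Rule 2/5 (DXY, -11:00): 2022-05-02 06:17 UTC ≤ query < 2022-12-27 07:39 UTC
2·60 + 33 - 660 = -507 min
-507 = -1·1440 + 933; 933 = 15·60 + 33 → 15:33, 2022-07-08 - 1 day = 2022-07-07
→ 2022-07-07 15:33 DXY

2022-07-07 15:33 DXY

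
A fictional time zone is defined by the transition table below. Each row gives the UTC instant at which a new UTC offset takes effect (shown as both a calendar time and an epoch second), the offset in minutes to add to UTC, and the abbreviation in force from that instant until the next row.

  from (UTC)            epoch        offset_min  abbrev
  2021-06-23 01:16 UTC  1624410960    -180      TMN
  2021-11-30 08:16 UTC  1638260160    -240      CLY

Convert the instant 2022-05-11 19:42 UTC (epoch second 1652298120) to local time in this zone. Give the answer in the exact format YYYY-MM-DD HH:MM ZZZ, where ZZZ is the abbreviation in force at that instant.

Query: 2022-05-11 19:42 UTC
Rule 2/2 (CLY, -04:00): 2021-11-30 08:16 UTC ≤ query < +∞
19·60 + 42 - 240 = 942 min
942 = 0·1440 + 942; 942 = 15·60 + 42 → 15:42, same day
→ 2022-05-11 15:42 CLY

2022-05-11 15:42 CLY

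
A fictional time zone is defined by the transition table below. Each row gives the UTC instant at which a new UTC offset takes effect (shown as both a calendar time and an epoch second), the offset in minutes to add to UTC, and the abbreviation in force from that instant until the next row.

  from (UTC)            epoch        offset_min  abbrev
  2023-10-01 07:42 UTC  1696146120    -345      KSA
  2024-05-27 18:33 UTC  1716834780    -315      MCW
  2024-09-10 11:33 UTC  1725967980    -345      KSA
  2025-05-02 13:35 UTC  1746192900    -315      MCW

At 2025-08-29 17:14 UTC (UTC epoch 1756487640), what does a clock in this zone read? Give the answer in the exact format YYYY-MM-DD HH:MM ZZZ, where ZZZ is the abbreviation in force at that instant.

2025-08-29 11:59 MCW

Query: 2025-08-29 17:14 UTC
Rule 4/4 (MCW, -05:15): 2025-05-02 13:35 UTC ≤ query < +∞
17·60 + 14 - 315 = 719 min
719 = 0·1440 + 719; 719 = 11·60 + 59 → 11:59, same day
→ 2025-08-29 11:59 MCW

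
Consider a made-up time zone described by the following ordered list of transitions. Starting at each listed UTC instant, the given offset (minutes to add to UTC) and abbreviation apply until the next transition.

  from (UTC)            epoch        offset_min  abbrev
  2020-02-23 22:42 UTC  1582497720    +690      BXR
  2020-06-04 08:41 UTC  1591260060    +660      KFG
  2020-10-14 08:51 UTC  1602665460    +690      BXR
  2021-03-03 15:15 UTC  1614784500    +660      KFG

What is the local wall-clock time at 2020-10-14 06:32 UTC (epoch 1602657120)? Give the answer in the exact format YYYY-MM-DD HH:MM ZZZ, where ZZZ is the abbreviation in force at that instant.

Query: 2020-10-14 06:32 UTC
Rule 2/4 (KFG, +11:00): 2020-06-04 08:41 UTC ≤ query < 2020-10-14 08:51 UTC
6·60 + 32 + 660 = 1052 min
1052 = 0·1440 + 1052; 1052 = 17·60 + 32 → 17:32, same day
→ 2020-10-14 17:32 KFG

2020-10-14 17:32 KFG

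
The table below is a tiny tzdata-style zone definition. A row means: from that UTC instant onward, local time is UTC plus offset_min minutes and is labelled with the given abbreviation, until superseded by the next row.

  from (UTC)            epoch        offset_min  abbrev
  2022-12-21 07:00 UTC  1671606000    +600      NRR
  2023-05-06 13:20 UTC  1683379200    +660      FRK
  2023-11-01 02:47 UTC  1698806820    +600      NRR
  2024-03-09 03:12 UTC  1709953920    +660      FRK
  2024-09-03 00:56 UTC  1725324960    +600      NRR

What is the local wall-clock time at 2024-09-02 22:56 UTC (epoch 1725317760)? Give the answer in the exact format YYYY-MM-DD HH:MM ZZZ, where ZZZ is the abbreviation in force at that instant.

Query: 2024-09-02 22:56 UTC
Rule 4/5 (FRK, +11:00): 2024-03-09 03:12 UTC ≤ query < 2024-09-03 00:56 UTC
22·60 + 56 + 660 = 2036 min
2036 = 1·1440 + 596; 596 = 9·60 + 56 → 09:56, 2024-09-02 + 1 day = 2024-09-03
→ 2024-09-03 09:56 FRK

2024-09-03 09:56 FRK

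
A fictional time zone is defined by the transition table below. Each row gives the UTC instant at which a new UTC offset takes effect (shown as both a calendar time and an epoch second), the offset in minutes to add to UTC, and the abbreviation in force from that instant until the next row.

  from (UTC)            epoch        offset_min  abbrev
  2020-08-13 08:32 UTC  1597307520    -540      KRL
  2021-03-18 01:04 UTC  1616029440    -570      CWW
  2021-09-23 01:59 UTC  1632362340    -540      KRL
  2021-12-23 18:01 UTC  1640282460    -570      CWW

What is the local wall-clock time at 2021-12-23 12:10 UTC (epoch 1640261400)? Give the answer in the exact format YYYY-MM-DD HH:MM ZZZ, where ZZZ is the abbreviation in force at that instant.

2021-12-23 03:10 KRL

Query: 2021-12-23 12:10 UTC
Rule 3/4 (KRL, -09:00): 2021-09-23 01:59 UTC ≤ query < 2021-12-23 18:01 UTC
12·60 + 10 - 540 = 190 min
190 = 0·1440 + 190; 190 = 3·60 + 10 → 03:10, same day
→ 2021-12-23 03:10 KRL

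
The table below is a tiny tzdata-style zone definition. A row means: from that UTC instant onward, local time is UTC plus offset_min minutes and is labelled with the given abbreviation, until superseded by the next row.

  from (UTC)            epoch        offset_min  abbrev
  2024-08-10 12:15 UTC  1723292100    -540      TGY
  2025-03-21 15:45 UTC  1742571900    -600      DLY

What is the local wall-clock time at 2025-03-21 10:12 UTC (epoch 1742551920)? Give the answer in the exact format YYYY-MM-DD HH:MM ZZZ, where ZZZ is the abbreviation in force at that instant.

Query: 2025-03-21 10:12 UTC
Rule 1/2 (TGY, -09:00): 2024-08-10 12:15 UTC ≤ query < 2025-03-21 15:45 UTC
10·60 + 12 - 540 = 72 min
72 = 0·1440 + 72; 72 = 1·60 + 12 → 01:12, same day
→ 2025-03-21 01:12 TGY

2025-03-21 01:12 TGY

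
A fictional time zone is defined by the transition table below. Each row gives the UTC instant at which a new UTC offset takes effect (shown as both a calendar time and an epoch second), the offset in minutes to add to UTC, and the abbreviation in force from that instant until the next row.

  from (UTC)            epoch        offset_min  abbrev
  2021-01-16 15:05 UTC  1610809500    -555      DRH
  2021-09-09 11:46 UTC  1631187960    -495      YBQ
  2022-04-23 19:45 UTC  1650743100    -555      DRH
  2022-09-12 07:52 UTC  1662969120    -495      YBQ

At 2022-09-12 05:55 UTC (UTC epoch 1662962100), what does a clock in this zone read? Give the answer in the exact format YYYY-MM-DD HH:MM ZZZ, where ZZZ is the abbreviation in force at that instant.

2022-09-11 20:40 DRH

Query: 2022-09-12 05:55 UTC
Rule 3/4 (DRH, -09:15): 2022-04-23 19:45 UTC ≤ query < 2022-09-12 07:52 UTC
5·60 + 55 - 555 = -200 min
-200 = -1·1440 + 1240; 1240 = 20·60 + 40 → 20:40, 2022-09-12 - 1 day = 2022-09-11
→ 2022-09-11 20:40 DRH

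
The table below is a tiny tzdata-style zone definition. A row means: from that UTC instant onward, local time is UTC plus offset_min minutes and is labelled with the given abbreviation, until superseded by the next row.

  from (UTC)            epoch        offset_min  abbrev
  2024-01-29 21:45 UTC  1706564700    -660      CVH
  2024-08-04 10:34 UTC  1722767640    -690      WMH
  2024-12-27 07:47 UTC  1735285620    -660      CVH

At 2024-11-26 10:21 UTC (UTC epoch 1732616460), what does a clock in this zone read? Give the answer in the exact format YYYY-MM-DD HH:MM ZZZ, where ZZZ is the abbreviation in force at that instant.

Query: 2024-11-26 10:21 UTC
Rule 2/3 (WMH, -11:30): 2024-08-04 10:34 UTC ≤ query < 2024-12-27 07:47 UTC
10·60 + 21 - 690 = -69 min
-69 = -1·1440 + 1371; 1371 = 22·60 + 51 → 22:51, 2024-11-26 - 1 day = 2024-11-25
→ 2024-11-25 22:51 WMH

2024-11-25 22:51 WMH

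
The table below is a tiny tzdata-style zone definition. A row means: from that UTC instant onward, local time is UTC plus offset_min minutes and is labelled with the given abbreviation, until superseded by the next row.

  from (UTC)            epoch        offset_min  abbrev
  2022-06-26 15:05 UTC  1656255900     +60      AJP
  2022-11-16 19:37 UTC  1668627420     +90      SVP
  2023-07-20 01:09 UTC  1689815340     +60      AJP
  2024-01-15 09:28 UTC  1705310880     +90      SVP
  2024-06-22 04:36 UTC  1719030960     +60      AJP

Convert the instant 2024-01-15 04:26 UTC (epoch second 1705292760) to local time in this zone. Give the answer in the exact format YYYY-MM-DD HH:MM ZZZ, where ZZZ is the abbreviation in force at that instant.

2024-01-15 05:26 AJP

Query: 2024-01-15 04:26 UTC
Rule 3/5 (AJP, +01:00): 2023-07-20 01:09 UTC ≤ query < 2024-01-15 09:28 UTC
4·60 + 26 + 60 = 326 min
326 = 0·1440 + 326; 326 = 5·60 + 26 → 05:26, same day
→ 2024-01-15 05:26 AJP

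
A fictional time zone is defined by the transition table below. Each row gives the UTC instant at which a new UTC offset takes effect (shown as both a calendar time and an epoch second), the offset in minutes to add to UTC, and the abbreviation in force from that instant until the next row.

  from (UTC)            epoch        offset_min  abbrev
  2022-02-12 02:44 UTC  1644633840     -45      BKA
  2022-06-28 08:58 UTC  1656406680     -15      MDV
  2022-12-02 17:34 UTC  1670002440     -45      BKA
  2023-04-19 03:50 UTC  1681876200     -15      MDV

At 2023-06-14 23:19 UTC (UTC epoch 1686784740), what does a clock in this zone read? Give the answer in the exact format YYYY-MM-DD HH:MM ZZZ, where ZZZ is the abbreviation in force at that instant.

Query: 2023-06-14 23:19 UTC
Rule 4/4 (MDV, -00:15): 2023-04-19 03:50 UTC ≤ query < +∞
23·60 + 19 - 15 = 1384 min
1384 = 0·1440 + 1384; 1384 = 23·60 + 4 → 23:04, same day
→ 2023-06-14 23:04 MDV

2023-06-14 23:04 MDV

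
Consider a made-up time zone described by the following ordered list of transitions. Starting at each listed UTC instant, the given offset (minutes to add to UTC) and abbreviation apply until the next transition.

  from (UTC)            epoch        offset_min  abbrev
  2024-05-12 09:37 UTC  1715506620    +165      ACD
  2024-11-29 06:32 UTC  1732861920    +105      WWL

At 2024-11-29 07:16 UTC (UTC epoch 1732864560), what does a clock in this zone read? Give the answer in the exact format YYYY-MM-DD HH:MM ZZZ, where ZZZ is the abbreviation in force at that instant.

2024-11-29 09:01 WWL

Query: 2024-11-29 07:16 UTC
Rule 2/2 (WWL, +01:45): 2024-11-29 06:32 UTC ≤ query < +∞
7·60 + 16 + 105 = 541 min
541 = 0·1440 + 541; 541 = 9·60 + 1 → 09:01, same day
→ 2024-11-29 09:01 WWL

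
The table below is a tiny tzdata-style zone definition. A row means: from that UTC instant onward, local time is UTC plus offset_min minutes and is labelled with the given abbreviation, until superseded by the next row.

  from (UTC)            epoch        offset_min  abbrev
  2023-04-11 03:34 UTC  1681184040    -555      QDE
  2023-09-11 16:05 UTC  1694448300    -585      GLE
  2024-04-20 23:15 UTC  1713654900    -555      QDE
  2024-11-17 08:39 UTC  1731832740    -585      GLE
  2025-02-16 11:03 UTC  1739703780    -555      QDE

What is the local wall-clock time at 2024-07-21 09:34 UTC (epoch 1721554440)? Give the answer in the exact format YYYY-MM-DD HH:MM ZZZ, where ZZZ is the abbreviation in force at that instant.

Query: 2024-07-21 09:34 UTC
Rule 3/5 (QDE, -09:15): 2024-04-20 23:15 UTC ≤ query < 2024-11-17 08:39 UTC
9·60 + 34 - 555 = 19 min
19 = 0·1440 + 19; 19 = 0·60 + 19 → 00:19, same day
→ 2024-07-21 00:19 QDE

2024-07-21 00:19 QDE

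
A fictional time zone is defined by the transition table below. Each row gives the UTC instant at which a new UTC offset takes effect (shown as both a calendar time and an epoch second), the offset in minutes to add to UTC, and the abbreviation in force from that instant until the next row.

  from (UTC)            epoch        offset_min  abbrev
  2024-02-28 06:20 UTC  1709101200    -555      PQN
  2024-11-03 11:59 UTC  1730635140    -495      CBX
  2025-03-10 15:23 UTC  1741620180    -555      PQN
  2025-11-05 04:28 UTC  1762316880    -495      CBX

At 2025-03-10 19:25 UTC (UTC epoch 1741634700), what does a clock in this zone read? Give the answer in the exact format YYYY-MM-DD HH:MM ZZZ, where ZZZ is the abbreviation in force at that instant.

Query: 2025-03-10 19:25 UTC
Rule 3/4 (PQN, -09:15): 2025-03-10 15:23 UTC ≤ query < 2025-11-05 04:28 UTC
19·60 + 25 - 555 = 610 min
610 = 0·1440 + 610; 610 = 10·60 + 10 → 10:10, same day
→ 2025-03-10 10:10 PQN

2025-03-10 10:10 PQN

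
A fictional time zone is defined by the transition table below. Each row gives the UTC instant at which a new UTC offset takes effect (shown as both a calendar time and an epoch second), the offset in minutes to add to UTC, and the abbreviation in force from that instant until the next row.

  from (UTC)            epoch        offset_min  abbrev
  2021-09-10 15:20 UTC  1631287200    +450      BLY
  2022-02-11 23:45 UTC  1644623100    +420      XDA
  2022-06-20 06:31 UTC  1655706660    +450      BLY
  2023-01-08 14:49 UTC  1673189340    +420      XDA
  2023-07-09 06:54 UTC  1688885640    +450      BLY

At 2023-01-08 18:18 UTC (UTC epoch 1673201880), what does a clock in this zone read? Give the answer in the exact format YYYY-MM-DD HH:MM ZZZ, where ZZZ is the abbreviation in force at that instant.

2023-01-09 01:18 XDA

Query: 2023-01-08 18:18 UTC
Rule 4/5 (XDA, +07:00): 2023-01-08 14:49 UTC ≤ query < 2023-07-09 06:54 UTC
18·60 + 18 + 420 = 1518 min
1518 = 1·1440 + 78; 78 = 1·60 + 18 → 01:18, 2023-01-08 + 1 day = 2023-01-09
→ 2023-01-09 01:18 XDA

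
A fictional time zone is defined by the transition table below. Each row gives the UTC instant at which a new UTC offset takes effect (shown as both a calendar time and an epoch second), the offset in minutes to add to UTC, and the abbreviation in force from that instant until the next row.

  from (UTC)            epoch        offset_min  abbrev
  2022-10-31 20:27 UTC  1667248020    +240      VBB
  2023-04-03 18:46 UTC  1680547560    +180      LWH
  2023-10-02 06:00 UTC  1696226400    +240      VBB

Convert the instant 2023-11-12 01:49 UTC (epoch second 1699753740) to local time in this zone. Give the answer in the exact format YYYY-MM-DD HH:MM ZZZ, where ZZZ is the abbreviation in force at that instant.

Query: 2023-11-12 01:49 UTC
Rule 3/3 (VBB, +04:00): 2023-10-02 06:00 UTC ≤ query < +∞
1·60 + 49 + 240 = 349 min
349 = 0·1440 + 349; 349 = 5·60 + 49 → 05:49, same day
→ 2023-11-12 05:49 VBB

2023-11-12 05:49 VBB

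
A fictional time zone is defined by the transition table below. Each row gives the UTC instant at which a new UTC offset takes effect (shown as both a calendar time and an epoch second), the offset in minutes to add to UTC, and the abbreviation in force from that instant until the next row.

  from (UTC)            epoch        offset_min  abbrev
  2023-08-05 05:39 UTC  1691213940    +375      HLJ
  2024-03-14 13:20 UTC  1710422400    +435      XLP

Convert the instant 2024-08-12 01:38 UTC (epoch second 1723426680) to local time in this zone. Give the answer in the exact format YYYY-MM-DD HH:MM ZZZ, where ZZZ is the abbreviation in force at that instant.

Query: 2024-08-12 01:38 UTC
Rule 2/2 (XLP, +07:15): 2024-03-14 13:20 UTC ≤ query < +∞
1·60 + 38 + 435 = 533 min
533 = 0·1440 + 533; 533 = 8·60 + 53 → 08:53, same day
→ 2024-08-12 08:53 XLP

2024-08-12 08:53 XLP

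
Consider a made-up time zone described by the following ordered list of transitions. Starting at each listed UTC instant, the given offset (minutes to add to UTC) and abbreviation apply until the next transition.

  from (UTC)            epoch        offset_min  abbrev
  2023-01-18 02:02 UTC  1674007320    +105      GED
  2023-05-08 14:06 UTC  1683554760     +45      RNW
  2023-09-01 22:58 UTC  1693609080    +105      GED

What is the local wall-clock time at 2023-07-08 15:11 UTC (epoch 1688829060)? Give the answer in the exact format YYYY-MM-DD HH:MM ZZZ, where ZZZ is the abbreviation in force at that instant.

Query: 2023-07-08 15:11 UTC
Rule 2/3 (RNW, +00:45): 2023-05-08 14:06 UTC ≤ query < 2023-09-01 22:58 UTC
15·60 + 11 + 45 = 956 min
956 = 0·1440 + 956; 956 = 15·60 + 56 → 15:56, same day
→ 2023-07-08 15:56 RNW

2023-07-08 15:56 RNW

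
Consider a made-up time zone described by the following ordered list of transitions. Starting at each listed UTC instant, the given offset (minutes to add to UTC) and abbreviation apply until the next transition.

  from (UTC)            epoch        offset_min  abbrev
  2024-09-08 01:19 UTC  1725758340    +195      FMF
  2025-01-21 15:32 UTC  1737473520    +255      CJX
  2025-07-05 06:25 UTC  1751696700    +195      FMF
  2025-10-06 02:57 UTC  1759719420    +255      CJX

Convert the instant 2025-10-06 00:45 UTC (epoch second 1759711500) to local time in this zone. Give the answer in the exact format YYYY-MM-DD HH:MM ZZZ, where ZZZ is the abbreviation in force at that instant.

2025-10-06 04:00 FMF

Query: 2025-10-06 00:45 UTC
Rule 3/4 (FMF, +03:15): 2025-07-05 06:25 UTC ≤ query < 2025-10-06 02:57 UTC
0·60 + 45 + 195 = 240 min
240 = 0·1440 + 240; 240 = 4·60 + 0 → 04:00, same day
→ 2025-10-06 04:00 FMF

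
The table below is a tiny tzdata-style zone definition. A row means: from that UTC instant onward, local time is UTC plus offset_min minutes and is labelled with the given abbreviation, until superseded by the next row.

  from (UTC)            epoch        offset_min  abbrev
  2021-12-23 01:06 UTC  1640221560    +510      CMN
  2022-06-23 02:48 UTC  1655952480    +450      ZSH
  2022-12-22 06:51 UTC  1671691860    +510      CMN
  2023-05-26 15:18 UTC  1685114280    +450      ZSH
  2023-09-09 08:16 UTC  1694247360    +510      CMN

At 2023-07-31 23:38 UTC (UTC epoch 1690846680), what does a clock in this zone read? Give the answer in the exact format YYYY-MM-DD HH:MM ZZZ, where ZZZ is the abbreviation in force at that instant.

Query: 2023-07-31 23:38 UTC
Rule 4/5 (ZSH, +07:30): 2023-05-26 15:18 UTC ≤ query < 2023-09-09 08:16 UTC
23·60 + 38 + 450 = 1868 min
1868 = 1·1440 + 428; 428 = 7·60 + 8 → 07:08, 2023-07-31 + 1 day = 2023-08-01
→ 2023-08-01 07:08 ZSH

2023-08-01 07:08 ZSH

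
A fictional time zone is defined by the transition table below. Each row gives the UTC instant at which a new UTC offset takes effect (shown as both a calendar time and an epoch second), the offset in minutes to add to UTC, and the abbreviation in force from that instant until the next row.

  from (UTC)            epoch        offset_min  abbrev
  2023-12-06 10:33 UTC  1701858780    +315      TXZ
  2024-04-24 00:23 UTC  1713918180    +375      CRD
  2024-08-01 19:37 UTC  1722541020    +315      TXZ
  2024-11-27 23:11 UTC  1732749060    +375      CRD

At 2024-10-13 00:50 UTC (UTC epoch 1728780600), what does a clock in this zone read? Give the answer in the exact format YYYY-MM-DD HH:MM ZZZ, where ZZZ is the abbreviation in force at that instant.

Query: 2024-10-13 00:50 UTC
Rule 3/4 (TXZ, +05:15): 2024-08-01 19:37 UTC ≤ query < 2024-11-27 23:11 UTC
0·60 + 50 + 315 = 365 min
365 = 0·1440 + 365; 365 = 6·60 + 5 → 06:05, same day
→ 2024-10-13 06:05 TXZ

2024-10-13 06:05 TXZ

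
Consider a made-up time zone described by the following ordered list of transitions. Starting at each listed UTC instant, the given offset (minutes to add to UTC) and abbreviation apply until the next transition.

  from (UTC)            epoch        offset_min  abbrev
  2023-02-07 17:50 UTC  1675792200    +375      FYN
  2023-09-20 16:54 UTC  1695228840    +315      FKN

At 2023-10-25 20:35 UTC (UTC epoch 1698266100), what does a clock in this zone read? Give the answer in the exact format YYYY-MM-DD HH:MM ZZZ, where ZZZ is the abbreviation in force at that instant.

2023-10-26 01:50 FKN

Query: 2023-10-25 20:35 UTC
Rule 2/2 (FKN, +05:15): 2023-09-20 16:54 UTC ≤ query < +∞
20·60 + 35 + 315 = 1550 min
1550 = 1·1440 + 110; 110 = 1·60 + 50 → 01:50, 2023-10-25 + 1 day = 2023-10-26
→ 2023-10-26 01:50 FKN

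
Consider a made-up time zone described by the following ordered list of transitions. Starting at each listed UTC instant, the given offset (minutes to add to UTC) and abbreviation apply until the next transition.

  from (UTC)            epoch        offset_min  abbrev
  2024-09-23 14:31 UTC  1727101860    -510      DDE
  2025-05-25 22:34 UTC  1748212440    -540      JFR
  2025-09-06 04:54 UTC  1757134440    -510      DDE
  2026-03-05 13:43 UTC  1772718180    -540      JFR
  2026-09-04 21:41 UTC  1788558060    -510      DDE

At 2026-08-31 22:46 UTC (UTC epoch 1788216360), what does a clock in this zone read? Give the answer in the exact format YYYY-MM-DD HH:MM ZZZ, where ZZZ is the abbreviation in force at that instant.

Query: 2026-08-31 22:46 UTC
Rule 4/5 (JFR, -09:00): 2026-03-05 13:43 UTC ≤ query < 2026-09-04 21:41 UTC
22·60 + 46 - 540 = 826 min
826 = 0·1440 + 826; 826 = 13·60 + 46 → 13:46, same day
→ 2026-08-31 13:46 JFR

2026-08-31 13:46 JFR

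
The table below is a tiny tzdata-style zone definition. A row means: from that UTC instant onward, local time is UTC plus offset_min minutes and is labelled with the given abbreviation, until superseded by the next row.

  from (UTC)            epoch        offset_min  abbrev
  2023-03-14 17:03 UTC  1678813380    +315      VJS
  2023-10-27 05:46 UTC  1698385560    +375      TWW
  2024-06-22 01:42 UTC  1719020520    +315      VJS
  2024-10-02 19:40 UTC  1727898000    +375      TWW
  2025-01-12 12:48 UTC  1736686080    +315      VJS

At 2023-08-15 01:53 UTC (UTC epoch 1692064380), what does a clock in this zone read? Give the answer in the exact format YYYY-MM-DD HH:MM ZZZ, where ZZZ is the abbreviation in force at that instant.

2023-08-15 07:08 VJS

Query: 2023-08-15 01:53 UTC
Rule 1/5 (VJS, +05:15): 2023-03-14 17:03 UTC ≤ query < 2023-10-27 05:46 UTC
1·60 + 53 + 315 = 428 min
428 = 0·1440 + 428; 428 = 7·60 + 8 → 07:08, same day
→ 2023-08-15 07:08 VJS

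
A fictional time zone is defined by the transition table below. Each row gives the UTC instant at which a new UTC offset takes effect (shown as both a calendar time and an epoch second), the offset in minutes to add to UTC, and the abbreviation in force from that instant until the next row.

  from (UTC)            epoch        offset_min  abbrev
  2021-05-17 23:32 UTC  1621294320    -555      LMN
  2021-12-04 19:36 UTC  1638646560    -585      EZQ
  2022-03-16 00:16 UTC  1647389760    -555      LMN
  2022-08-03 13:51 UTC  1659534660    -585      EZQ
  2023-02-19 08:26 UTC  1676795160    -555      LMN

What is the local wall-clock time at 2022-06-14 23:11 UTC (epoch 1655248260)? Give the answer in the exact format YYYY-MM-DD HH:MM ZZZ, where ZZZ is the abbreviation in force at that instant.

Query: 2022-06-14 23:11 UTC
Rule 3/5 (LMN, -09:15): 2022-03-16 00:16 UTC ≤ query < 2022-08-03 13:51 UTC
23·60 + 11 - 555 = 836 min
836 = 0·1440 + 836; 836 = 13·60 + 56 → 13:56, same day
→ 2022-06-14 13:56 LMN

2022-06-14 13:56 LMN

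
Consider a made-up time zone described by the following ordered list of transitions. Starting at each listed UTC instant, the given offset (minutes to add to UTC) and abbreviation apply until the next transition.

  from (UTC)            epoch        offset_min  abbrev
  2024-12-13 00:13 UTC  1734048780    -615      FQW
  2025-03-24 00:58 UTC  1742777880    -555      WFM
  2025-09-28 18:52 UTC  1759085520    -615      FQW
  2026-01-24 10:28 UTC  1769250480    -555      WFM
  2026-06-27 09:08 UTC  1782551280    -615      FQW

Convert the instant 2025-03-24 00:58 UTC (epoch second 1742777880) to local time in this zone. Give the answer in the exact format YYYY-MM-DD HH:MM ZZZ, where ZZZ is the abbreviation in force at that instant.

2025-03-23 15:43 WFM

Query: 2025-03-24 00:58 UTC
Rule 2/5 (WFM, -09:15): 2025-03-24 00:58 UTC ≤ query < 2025-09-28 18:52 UTC
0·60 + 58 - 555 = -497 min
-497 = -1·1440 + 943; 943 = 15·60 + 43 → 15:43, 2025-03-24 - 1 day = 2025-03-23
→ 2025-03-23 15:43 WFM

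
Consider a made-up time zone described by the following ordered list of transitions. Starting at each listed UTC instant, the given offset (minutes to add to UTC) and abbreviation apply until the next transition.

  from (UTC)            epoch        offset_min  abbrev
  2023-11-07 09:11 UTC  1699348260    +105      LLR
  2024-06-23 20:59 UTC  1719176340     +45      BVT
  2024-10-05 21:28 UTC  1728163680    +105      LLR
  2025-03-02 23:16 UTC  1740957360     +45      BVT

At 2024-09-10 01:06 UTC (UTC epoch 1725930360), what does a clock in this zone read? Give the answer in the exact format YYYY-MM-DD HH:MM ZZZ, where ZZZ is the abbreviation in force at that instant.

Query: 2024-09-10 01:06 UTC
Rule 2/4 (BVT, +00:45): 2024-06-23 20:59 UTC ≤ query < 2024-10-05 21:28 UTC
1·60 + 6 + 45 = 111 min
111 = 0·1440 + 111; 111 = 1·60 + 51 → 01:51, same day
→ 2024-09-10 01:51 BVT

2024-09-10 01:51 BVT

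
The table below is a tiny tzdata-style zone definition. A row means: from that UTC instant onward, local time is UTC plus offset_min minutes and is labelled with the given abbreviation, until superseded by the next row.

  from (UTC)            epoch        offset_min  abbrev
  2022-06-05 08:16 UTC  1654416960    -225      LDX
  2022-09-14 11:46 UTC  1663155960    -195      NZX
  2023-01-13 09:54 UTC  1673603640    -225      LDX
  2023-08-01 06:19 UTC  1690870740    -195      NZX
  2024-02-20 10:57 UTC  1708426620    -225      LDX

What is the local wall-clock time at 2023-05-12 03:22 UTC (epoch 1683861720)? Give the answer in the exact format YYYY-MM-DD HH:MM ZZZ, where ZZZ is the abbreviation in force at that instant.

Query: 2023-05-12 03:22 UTC
Rule 3/5 (LDX, -03:45): 2023-01-13 09:54 UTC ≤ query < 2023-08-01 06:19 UTC
3·60 + 22 - 225 = -23 min
-23 = -1·1440 + 1417; 1417 = 23·60 + 37 → 23:37, 2023-05-12 - 1 day = 2023-05-11
→ 2023-05-11 23:37 LDX

2023-05-11 23:37 LDX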